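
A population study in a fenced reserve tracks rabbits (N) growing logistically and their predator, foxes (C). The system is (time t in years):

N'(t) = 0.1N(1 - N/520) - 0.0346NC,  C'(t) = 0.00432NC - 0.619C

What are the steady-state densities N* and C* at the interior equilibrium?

N* ≈ 143, C* ≈ 2.09

From dC/dt = 0 with C > 0: 0.00432N* = 0.619, so N* = 143.
Substitute into dN/dt = 0: 0.1(1 - 143/520) = 0.0346C*.
The bracket is 0.724, giving C* = 0.0724/0.0346 = 2.09.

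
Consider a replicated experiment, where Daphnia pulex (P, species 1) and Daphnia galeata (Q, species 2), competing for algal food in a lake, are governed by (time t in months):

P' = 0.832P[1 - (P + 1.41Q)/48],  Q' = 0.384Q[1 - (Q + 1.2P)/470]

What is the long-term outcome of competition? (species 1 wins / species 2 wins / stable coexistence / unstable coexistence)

species 2 excludes species 1

Compare the nullcline intercepts: K1/α12 = 48/1.41 = 34 < K2 = 470; K2/α21 = 470/1.2 = 392 > K1 = 48.
Since the inequalities point opposite ways, species 2 can invade but species 1 cannot.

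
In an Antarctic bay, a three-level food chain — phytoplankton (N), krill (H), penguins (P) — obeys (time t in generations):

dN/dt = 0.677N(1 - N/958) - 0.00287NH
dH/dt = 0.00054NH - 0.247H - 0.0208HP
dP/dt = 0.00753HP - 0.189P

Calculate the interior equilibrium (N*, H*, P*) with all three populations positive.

N* ≈ 856, H* ≈ 25.1, P* ≈ 10.3

From dP/dt = 0: 0.00753H* = 0.189, so H* = 25.1.
From dN/dt = 0: 0.677(1 - N*/958) = 0.00287·25.1, giving N* = 958·(1 - 0.106) = 856.
From dH/dt = 0: 0.00054·856 - 0.247 = 0.0208P*, so P* = 0.215/0.0208 = 10.3.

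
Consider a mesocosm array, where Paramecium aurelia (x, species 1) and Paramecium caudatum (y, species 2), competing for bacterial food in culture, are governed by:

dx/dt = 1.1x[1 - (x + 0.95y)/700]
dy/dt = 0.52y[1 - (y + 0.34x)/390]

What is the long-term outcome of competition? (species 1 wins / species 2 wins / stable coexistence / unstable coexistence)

Compare the nullcline intercepts: K1/α12 = 700/0.95 = 737 > K2 = 390; K2/α21 = 390/0.34 = 1150 > K1 = 700.
Since both inequalities hold, each species can invade when rare, so the interior equilibrium is stable.

stable coexistence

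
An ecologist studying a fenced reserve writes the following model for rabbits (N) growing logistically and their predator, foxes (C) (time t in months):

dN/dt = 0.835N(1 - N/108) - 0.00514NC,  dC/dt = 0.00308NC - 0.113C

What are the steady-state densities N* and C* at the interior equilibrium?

N* ≈ 36.7, C* ≈ 107

From dC/dt = 0 with C > 0: 0.00308N* = 0.113, so N* = 36.7.
Substitute into dN/dt = 0: 0.835(1 - 36.7/108) = 0.00514C*.
The bracket is 0.66, giving C* = 0.551/0.00514 = 107.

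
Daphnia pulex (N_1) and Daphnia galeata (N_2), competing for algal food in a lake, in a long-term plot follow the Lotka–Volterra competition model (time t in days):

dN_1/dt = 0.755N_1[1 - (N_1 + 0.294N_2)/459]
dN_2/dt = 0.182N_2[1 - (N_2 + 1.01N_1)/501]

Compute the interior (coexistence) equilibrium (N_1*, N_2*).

N_1* ≈ 443, N_2* ≈ 53.2

Setting both brackets to zero gives the nullclines N_1 + 0.294N_2 = 459 and 1.01N_1 + N_2 = 501.
Substituting N_2 = 501 - 1.01N_1 into the first: N_1(1 - 0.294·1.01) = 459 - 0.294·501.
So N_1* = 312/0.703 = 443, and then N_2* = 501 - 1.01·443 = 53.2.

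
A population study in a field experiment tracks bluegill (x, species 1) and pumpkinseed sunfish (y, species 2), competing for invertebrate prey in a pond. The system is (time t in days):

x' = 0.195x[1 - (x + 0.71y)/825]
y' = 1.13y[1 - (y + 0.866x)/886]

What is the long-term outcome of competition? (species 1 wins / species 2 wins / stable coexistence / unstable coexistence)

Compare the nullcline intercepts: K1/α12 = 825/0.71 = 1160 > K2 = 886; K2/α21 = 886/0.866 = 1020 > K1 = 825.
Since both inequalities hold, each species can invade when rare, so the interior equilibrium is stable.

stable coexistence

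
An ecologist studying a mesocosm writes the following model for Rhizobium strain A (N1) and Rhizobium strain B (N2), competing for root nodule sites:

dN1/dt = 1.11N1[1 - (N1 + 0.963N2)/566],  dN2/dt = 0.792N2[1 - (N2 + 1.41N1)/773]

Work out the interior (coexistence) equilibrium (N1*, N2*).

Setting both brackets to zero gives the nullclines N1 + 0.963N2 = 566 and 1.41N1 + N2 = 773.
Substituting N2 = 773 - 1.41N1 into the first: N1(1 - 0.963·1.41) = 566 - 0.963·773.
So N1* = -178/-0.358 = 499, and then N2* = 773 - 1.41·499 = 70.

N1* ≈ 499, N2* ≈ 70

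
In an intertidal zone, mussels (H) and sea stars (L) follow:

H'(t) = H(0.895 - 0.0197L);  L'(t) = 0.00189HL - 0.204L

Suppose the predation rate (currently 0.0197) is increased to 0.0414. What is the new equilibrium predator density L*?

At the interior fixed point, setting dH/dt = 0 with H > 0 fixes L* = (prey growth rate)/(HL coefficient) — independent of the other coefficients.
With the change, L* = 0.895/0.0414 = 21.6; it falls from 45.4.

L* ≈ 21.6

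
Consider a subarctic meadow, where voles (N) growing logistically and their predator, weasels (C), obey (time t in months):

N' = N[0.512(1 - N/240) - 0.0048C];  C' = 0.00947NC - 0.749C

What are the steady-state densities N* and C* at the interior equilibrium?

N* ≈ 79.1, C* ≈ 71.5

From dC/dt = 0 with C > 0: 0.00947N* = 0.749, so N* = 79.1.
Substitute into dN/dt = 0: 0.512(1 - 79.1/240) = 0.0048C*.
The bracket is 0.67, giving C* = 0.343/0.0048 = 71.5.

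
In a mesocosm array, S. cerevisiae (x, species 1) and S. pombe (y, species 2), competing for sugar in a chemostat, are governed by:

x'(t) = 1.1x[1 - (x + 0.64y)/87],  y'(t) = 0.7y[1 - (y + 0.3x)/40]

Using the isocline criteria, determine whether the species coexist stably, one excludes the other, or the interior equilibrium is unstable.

Compare the nullcline intercepts: K1/α12 = 87/0.64 = 136 > K2 = 40; K2/α21 = 40/0.3 = 133 > K1 = 87.
Since both inequalities hold, each species can invade when rare, so the interior equilibrium is stable.

stable coexistence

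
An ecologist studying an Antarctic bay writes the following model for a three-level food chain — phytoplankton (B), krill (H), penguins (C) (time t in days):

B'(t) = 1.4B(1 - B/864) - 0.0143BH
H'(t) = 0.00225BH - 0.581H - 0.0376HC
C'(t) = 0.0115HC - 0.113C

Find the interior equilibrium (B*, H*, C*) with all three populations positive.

From dC/dt = 0: 0.0115H* = 0.113, so H* = 9.83.
From dB/dt = 0: 1.4(1 - B*/864) = 0.0143·9.83, giving B* = 864·(1 - 0.1) = 777.
From dH/dt = 0: 0.00225·777 - 0.581 = 0.0376C*, so C* = 1.17/0.0376 = 31.1.

B* ≈ 777, H* ≈ 9.83, C* ≈ 31.1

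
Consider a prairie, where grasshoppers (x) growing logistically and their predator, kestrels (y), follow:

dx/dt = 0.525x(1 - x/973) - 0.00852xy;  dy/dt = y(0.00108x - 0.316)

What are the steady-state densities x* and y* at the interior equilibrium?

x* ≈ 293, y* ≈ 43.1

From dy/dt = 0 with y > 0: 0.00108x* = 0.316, so x* = 293.
Substitute into dx/dt = 0: 0.525(1 - 293/973) = 0.00852y*.
The bracket is 0.699, giving y* = 0.367/0.00852 = 43.1.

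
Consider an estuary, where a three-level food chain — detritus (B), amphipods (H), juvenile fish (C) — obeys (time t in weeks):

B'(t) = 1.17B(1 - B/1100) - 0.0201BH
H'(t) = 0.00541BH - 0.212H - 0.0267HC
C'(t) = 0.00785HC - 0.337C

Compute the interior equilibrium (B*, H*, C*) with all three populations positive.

From dC/dt = 0: 0.00785H* = 0.337, so H* = 42.9.
From dB/dt = 0: 1.17(1 - B*/1100) = 0.0201·42.9, giving B* = 1100·(1 - 0.738) = 289.
From dH/dt = 0: 0.00541·289 - 0.212 = 0.0267C*, so C* = 1.35/0.0267 = 50.6.

B* ≈ 289, H* ≈ 42.9, C* ≈ 50.6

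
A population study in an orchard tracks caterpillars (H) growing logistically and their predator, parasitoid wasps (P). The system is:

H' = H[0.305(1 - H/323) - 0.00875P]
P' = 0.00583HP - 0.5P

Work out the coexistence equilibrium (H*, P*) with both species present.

H* ≈ 85.8, P* ≈ 25.6

From dP/dt = 0 with P > 0: 0.00583H* = 0.5, so H* = 85.8.
Substitute into dH/dt = 0: 0.305(1 - 85.8/323) = 0.00875P*.
The bracket is 0.734, giving P* = 0.224/0.00875 = 25.6.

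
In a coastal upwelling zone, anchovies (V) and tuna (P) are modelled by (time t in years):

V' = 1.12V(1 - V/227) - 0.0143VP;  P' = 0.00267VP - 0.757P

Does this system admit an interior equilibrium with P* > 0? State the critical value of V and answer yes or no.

The predator equation gives dP/dt > 0 only when V > 0.757/0.00267 = 284.
Without the predator, V → K = 227. Since 227 < 284, the predator cannot invade.

Threshold V = 284; K < 284, so no, the predator goes extinct.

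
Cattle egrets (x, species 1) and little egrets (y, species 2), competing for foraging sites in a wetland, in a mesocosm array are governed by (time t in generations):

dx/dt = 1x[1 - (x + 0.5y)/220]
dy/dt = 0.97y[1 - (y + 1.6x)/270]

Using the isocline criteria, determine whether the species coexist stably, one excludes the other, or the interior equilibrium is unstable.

Compare the nullcline intercepts: K1/α12 = 220/0.5 = 440 > K2 = 270; K2/α21 = 270/1.6 = 169 < K1 = 220.
Since the inequalities point opposite ways, species 1 can invade but species 2 cannot.

species 1 excludes species 2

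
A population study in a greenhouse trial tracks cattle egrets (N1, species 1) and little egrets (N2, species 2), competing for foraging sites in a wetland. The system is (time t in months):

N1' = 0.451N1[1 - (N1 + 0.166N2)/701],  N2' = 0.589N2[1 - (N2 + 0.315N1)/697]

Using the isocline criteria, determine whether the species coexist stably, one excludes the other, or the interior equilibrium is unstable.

Compare the nullcline intercepts: K1/α12 = 701/0.166 = 4220 > K2 = 697; K2/α21 = 697/0.315 = 2210 > K1 = 701.
Since both inequalities hold, each species can invade when rare, so the interior equilibrium is stable.

stable coexistence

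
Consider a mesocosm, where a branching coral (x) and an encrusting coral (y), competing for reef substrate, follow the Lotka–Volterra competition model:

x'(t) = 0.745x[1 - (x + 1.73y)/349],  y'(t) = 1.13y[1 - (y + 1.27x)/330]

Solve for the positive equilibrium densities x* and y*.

Setting both brackets to zero gives the nullclines x + 1.73y = 349 and 1.27x + y = 330.
Substituting y = 330 - 1.27x into the first: x(1 - 1.73·1.27) = 349 - 1.73·330.
So x* = -222/-1.2 = 185, and then y* = 330 - 1.27·185 = 94.6.

x* ≈ 185, y* ≈ 94.6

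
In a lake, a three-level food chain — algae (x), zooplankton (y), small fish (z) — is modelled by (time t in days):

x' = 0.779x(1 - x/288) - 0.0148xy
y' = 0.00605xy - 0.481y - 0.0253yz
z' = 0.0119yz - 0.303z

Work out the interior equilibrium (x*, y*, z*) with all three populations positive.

From dz/dt = 0: 0.0119y* = 0.303, so y* = 25.5.
From dx/dt = 0: 0.779(1 - x*/288) = 0.0148·25.5, giving x* = 288·(1 - 0.484) = 149.
From dy/dt = 0: 0.00605·149 - 0.481 = 0.0253z*, so z* = 0.419/0.0253 = 16.5.

x* ≈ 149, y* ≈ 25.5, z* ≈ 16.5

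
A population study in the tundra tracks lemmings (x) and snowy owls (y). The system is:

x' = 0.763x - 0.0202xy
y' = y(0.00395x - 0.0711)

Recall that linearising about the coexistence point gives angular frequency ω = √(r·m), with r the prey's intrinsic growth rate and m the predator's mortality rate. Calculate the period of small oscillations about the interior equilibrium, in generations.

T ≈ 27 generations

Here r = 0.763 and m = 0.0711, so r·m = 0.0542.
ω = √0.0542 = 0.233 per generation, hence T = 2π/ω ≈ 27 generations.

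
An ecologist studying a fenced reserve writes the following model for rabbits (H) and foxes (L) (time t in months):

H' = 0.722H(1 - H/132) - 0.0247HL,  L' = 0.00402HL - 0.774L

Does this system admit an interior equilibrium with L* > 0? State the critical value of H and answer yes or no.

The predator equation gives dL/dt > 0 only when H > 0.774/0.00402 = 193.
Without the predator, H → K = 132. Since 132 < 193, the predator cannot invade.

Threshold H = 193; K < 193, so no, the predator goes extinct.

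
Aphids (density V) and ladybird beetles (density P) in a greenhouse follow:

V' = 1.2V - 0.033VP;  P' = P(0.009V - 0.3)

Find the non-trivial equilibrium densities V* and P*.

V* ≈ 33.3, P* ≈ 36.4

Set dP/dt = 0 with P > 0: 0.009V - 0.3 = 0, so V* = 0.3/0.009 = 33.3.
Set dV/dt = 0 with V > 0: 1.2 - 0.033P = 0, so P* = 1.2/0.033 = 36.4.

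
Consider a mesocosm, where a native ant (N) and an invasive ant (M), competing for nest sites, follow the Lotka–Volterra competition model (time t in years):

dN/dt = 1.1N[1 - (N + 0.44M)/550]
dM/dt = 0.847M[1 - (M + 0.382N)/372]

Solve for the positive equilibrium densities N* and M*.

N* ≈ 464, M* ≈ 195

Setting both brackets to zero gives the nullclines N + 0.44M = 550 and 0.382N + M = 372.
Substituting M = 372 - 0.382N into the first: N(1 - 0.44·0.382) = 550 - 0.44·372.
So N* = 386/0.832 = 464, and then M* = 372 - 0.382·464 = 195.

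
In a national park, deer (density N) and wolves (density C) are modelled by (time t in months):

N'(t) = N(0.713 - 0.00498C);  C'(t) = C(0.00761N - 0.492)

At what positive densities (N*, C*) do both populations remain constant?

Set dC/dt = 0 with C > 0: 0.00761N - 0.492 = 0, so N* = 0.492/0.00761 = 64.7.
Set dN/dt = 0 with N > 0: 0.713 - 0.00498C = 0, so C* = 0.713/0.00498 = 143.

N* ≈ 64.7, C* ≈ 143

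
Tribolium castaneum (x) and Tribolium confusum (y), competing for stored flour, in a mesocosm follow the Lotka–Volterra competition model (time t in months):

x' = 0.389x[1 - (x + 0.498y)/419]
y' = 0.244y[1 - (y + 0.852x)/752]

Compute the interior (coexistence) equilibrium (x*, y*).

Setting both brackets to zero gives the nullclines x + 0.498y = 419 and 0.852x + y = 752.
Substituting y = 752 - 0.852x into the first: x(1 - 0.498·0.852) = 419 - 0.498·752.
So x* = 44.5/0.576 = 77.3, and then y* = 752 - 0.852·77.3 = 686.

x* ≈ 77.3, y* ≈ 686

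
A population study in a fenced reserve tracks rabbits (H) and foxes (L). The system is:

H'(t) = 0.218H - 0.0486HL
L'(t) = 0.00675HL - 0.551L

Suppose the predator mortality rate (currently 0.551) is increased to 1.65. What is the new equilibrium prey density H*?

At the interior fixed point, setting dL/dt = 0 with L > 0 fixes H* = (predator death rate)/(HL coefficient) — independent of the other coefficients.
With the change, H* = 1.65/0.00675 = 244; it rises from 81.6.

H* ≈ 244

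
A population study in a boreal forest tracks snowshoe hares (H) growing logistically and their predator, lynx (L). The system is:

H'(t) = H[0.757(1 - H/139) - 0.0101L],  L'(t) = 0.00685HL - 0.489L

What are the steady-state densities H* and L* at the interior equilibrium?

H* ≈ 71.4, L* ≈ 36.5

From dL/dt = 0 with L > 0: 0.00685H* = 0.489, so H* = 71.4.
Substitute into dH/dt = 0: 0.757(1 - 71.4/139) = 0.0101L*.
The bracket is 0.486, giving L* = 0.368/0.0101 = 36.5.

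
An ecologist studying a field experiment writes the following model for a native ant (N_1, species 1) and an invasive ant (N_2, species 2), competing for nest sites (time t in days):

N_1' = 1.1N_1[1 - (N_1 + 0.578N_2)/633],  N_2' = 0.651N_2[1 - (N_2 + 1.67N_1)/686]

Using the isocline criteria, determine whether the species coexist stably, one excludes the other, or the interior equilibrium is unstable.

Compare the nullcline intercepts: K1/α12 = 633/0.578 = 1100 > K2 = 686; K2/α21 = 686/1.67 = 411 < K1 = 633.
Since the inequalities point opposite ways, species 1 can invade but species 2 cannot.

species 1 excludes species 2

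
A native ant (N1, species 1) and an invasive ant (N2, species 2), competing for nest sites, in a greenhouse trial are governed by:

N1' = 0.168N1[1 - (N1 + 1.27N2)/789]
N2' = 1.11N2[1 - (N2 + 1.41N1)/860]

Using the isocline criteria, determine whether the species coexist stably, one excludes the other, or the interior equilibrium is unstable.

unstable coexistence (outcome depends on initial conditions)

Compare the nullcline intercepts: K1/α12 = 789/1.27 = 621 < K2 = 860; K2/α21 = 860/1.41 = 610 < K1 = 789.
Since both are reversed, neither can invade when rare; the interior point is a saddle.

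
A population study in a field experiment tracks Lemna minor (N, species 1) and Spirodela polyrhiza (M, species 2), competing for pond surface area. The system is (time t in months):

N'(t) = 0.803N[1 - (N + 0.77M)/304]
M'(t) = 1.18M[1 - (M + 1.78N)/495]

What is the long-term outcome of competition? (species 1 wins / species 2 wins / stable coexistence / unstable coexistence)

unstable coexistence (outcome depends on initial conditions)

Compare the nullcline intercepts: K1/α12 = 304/0.77 = 395 < K2 = 495; K2/α21 = 495/1.78 = 278 < K1 = 304.
Since both are reversed, neither can invade when rare; the interior point is a saddle.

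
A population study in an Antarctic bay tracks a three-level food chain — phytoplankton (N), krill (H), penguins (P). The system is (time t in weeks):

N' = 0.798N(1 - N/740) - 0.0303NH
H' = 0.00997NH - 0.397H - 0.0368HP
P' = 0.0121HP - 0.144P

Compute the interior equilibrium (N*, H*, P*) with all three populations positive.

N* ≈ 406, H* ≈ 11.9, P* ≈ 99.1

From dP/dt = 0: 0.0121H* = 0.144, so H* = 11.9.
From dN/dt = 0: 0.798(1 - N*/740) = 0.0303·11.9, giving N* = 740·(1 - 0.452) = 406.
From dH/dt = 0: 0.00997·406 - 0.397 = 0.0368P*, so P* = 3.65/0.0368 = 99.1.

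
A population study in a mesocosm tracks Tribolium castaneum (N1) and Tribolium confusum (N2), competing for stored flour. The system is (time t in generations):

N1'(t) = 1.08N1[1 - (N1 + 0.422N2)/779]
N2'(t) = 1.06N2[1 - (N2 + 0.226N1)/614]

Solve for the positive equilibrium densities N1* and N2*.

Setting both brackets to zero gives the nullclines N1 + 0.422N2 = 779 and 0.226N1 + N2 = 614.
Substituting N2 = 614 - 0.226N1 into the first: N1(1 - 0.422·0.226) = 779 - 0.422·614.
So N1* = 520/0.905 = 575, and then N2* = 614 - 0.226·575 = 484.

N1* ≈ 575, N2* ≈ 484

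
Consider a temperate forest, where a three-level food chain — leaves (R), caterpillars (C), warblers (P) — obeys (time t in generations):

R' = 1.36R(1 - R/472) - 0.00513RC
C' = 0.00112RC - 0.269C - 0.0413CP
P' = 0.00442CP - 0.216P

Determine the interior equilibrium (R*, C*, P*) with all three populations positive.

R* ≈ 385, C* ≈ 48.9, P* ≈ 3.93

From dP/dt = 0: 0.00442C* = 0.216, so C* = 48.9.
From dR/dt = 0: 1.36(1 - R*/472) = 0.00513·48.9, giving R* = 472·(1 - 0.184) = 385.
From dC/dt = 0: 0.00112·385 - 0.269 = 0.0413P*, so P* = 0.162/0.0413 = 3.93.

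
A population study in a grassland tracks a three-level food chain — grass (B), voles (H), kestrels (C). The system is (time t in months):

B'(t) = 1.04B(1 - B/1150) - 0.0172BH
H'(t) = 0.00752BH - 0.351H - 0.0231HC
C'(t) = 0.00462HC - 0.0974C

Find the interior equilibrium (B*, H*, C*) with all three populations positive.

B* ≈ 749, H* ≈ 21.1, C* ≈ 229

From dC/dt = 0: 0.00462H* = 0.0974, so H* = 21.1.
From dB/dt = 0: 1.04(1 - B*/1150) = 0.0172·21.1, giving B* = 1150·(1 - 0.349) = 749.
From dH/dt = 0: 0.00752·749 - 0.351 = 0.0231C*, so C* = 5.28/0.0231 = 229.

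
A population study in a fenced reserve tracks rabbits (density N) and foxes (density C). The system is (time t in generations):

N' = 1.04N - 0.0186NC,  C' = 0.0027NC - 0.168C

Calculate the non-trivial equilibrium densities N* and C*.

N* ≈ 62.2, C* ≈ 55.9

Set dC/dt = 0 with C > 0: 0.0027N - 0.168 = 0, so N* = 0.168/0.0027 = 62.2.
Set dN/dt = 0 with N > 0: 1.04 - 0.0186C = 0, so C* = 1.04/0.0186 = 55.9.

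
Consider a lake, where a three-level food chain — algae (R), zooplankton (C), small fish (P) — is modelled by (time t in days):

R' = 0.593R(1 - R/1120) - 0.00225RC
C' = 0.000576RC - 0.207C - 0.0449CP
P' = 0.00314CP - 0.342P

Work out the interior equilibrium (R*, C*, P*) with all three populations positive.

From dP/dt = 0: 0.00314C* = 0.342, so C* = 109.
From dR/dt = 0: 0.593(1 - R*/1120) = 0.00225·109, giving R* = 1120·(1 - 0.413) = 657.
From dC/dt = 0: 0.000576·657 - 0.207 = 0.0449P*, so P* = 0.172/0.0449 = 3.82.

R* ≈ 657, C* ≈ 109, P* ≈ 3.82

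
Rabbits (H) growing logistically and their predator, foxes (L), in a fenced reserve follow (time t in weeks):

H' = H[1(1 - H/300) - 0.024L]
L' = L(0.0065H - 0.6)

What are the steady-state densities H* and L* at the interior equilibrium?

From dL/dt = 0 with L > 0: 0.0065H* = 0.6, so H* = 92.3.
Substitute into dH/dt = 0: 1(1 - 92.3/300) = 0.024L*.
The bracket is 0.692, giving L* = 0.692/0.024 = 28.8.

H* ≈ 92.3, L* ≈ 28.8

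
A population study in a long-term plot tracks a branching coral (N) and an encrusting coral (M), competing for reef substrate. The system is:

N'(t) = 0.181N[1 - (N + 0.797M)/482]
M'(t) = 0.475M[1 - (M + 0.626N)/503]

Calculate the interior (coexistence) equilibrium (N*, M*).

N* ≈ 162, M* ≈ 402

Setting both brackets to zero gives the nullclines N + 0.797M = 482 and 0.626N + M = 503.
Substituting M = 503 - 0.626N into the first: N(1 - 0.797·0.626) = 482 - 0.797·503.
So N* = 81.1/0.501 = 162, and then M* = 503 - 0.626·162 = 402.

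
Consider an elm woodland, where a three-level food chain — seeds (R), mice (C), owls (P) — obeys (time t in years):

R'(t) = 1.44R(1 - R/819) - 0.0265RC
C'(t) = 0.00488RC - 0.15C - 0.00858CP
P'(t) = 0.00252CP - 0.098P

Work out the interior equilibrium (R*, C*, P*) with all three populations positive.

From dP/dt = 0: 0.00252C* = 0.098, so C* = 38.9.
From dR/dt = 0: 1.44(1 - R*/819) = 0.0265·38.9, giving R* = 819·(1 - 0.716) = 233.
From dC/dt = 0: 0.00488·233 - 0.15 = 0.00858P*, so P* = 0.986/0.00858 = 115.

R* ≈ 233, C* ≈ 38.9, P* ≈ 115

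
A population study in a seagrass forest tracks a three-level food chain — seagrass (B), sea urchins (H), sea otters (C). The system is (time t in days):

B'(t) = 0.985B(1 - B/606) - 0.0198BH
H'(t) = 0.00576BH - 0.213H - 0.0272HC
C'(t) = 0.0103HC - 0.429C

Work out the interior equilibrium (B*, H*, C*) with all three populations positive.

From dC/dt = 0: 0.0103H* = 0.429, so H* = 41.7.
From dB/dt = 0: 0.985(1 - B*/606) = 0.0198·41.7, giving B* = 606·(1 - 0.837) = 98.6.
From dH/dt = 0: 0.00576·98.6 - 0.213 = 0.0272C*, so C* = 0.355/0.0272 = 13.1.

B* ≈ 98.6, H* ≈ 41.7, C* ≈ 13.1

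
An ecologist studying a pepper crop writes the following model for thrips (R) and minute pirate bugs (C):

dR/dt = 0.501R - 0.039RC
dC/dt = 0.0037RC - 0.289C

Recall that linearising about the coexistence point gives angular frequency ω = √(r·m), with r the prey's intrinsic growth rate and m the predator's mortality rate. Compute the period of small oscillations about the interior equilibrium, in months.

Here r = 0.501 and m = 0.289, so r·m = 0.145.
ω = √0.145 = 0.381 per month, hence T = 2π/ω ≈ 16.5 months.

T ≈ 16.5 months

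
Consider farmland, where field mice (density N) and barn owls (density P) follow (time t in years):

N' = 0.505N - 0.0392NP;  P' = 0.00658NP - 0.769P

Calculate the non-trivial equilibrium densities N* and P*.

Set dP/dt = 0 with P > 0: 0.00658N - 0.769 = 0, so N* = 0.769/0.00658 = 117.
Set dN/dt = 0 with N > 0: 0.505 - 0.0392P = 0, so P* = 0.505/0.0392 = 12.9.

N* ≈ 117, P* ≈ 12.9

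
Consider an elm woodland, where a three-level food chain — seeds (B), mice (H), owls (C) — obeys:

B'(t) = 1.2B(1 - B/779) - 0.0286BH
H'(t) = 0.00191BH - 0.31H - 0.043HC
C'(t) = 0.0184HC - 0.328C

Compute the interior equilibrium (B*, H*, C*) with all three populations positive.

B* ≈ 448, H* ≈ 17.8, C* ≈ 12.7

From dC/dt = 0: 0.0184H* = 0.328, so H* = 17.8.
From dB/dt = 0: 1.2(1 - B*/779) = 0.0286·17.8, giving B* = 779·(1 - 0.425) = 448.
From dH/dt = 0: 0.00191·448 - 0.31 = 0.043C*, so C* = 0.546/0.043 = 12.7.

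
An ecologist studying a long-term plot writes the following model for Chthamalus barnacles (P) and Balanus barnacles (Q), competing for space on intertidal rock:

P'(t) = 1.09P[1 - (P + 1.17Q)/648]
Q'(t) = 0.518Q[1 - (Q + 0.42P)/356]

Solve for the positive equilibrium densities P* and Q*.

Setting both brackets to zero gives the nullclines P + 1.17Q = 648 and 0.42P + Q = 356.
Substituting Q = 356 - 0.42P into the first: P(1 - 1.17·0.42) = 648 - 1.17·356.
So P* = 231/0.509 = 455, and then Q* = 356 - 0.42·455 = 165.

P* ≈ 455, Q* ≈ 165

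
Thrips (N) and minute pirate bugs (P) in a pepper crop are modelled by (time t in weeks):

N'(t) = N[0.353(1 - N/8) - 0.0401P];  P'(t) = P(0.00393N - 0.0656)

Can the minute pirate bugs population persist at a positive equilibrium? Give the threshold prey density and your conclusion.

The predator equation gives dP/dt > 0 only when N > 0.0656/0.00393 = 16.7.
Without the predator, N → K = 8. Since 8 < 16.7, the predator cannot invade.

Threshold N = 16.7; K < 16.7, so no, the predator goes extinct.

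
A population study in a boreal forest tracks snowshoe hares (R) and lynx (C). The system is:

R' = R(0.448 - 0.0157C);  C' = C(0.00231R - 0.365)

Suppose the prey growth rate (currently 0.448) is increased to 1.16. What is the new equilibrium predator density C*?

At the interior fixed point, setting dR/dt = 0 with R > 0 fixes C* = (prey growth rate)/(RC coefficient) — independent of the other coefficients.
With the change, C* = 1.16/0.0157 = 73.9; it rises from 28.5.

C* ≈ 73.9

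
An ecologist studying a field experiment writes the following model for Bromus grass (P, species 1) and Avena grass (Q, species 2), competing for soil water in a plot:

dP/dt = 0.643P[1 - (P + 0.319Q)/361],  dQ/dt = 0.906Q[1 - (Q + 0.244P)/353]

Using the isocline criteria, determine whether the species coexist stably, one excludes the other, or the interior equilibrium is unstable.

Compare the nullcline intercepts: K1/α12 = 361/0.319 = 1130 > K2 = 353; K2/α21 = 353/0.244 = 1450 > K1 = 361.
Since both inequalities hold, each species can invade when rare, so the interior equilibrium is stable.

stable coexistence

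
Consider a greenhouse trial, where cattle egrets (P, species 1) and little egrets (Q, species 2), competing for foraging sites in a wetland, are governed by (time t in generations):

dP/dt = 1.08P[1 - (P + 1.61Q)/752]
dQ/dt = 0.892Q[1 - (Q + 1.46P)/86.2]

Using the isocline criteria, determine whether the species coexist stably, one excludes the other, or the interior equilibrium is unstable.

species 1 excludes species 2

Compare the nullcline intercepts: K1/α12 = 752/1.61 = 467 > K2 = 86.2; K2/α21 = 86.2/1.46 = 59 < K1 = 752.
Since the inequalities point opposite ways, species 1 can invade but species 2 cannot.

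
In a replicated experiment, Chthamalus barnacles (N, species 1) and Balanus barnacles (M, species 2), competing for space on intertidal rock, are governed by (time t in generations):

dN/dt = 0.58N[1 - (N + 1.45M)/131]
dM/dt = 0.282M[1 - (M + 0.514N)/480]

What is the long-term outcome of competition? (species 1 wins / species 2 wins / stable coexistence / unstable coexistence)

species 2 excludes species 1

Compare the nullcline intercepts: K1/α12 = 131/1.45 = 90.3 < K2 = 480; K2/α21 = 480/0.514 = 934 > K1 = 131.
Since the inequalities point opposite ways, species 2 can invade but species 1 cannot.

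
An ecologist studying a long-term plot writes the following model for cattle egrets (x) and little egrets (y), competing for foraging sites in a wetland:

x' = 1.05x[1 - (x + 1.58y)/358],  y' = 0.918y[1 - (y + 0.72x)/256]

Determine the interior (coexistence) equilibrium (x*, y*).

x* ≈ 338, y* ≈ 12.8

Setting both brackets to zero gives the nullclines x + 1.58y = 358 and 0.72x + y = 256.
Substituting y = 256 - 0.72x into the first: x(1 - 1.58·0.72) = 358 - 1.58·256.
So x* = -46.5/-0.138 = 338, and then y* = 256 - 0.72·338 = 12.8.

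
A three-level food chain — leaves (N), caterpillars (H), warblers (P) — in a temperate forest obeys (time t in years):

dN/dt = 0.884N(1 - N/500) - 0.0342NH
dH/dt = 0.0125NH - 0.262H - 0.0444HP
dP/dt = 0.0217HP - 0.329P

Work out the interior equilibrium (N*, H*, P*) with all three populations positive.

From dP/dt = 0: 0.0217H* = 0.329, so H* = 15.2.
From dN/dt = 0: 0.884(1 - N*/500) = 0.0342·15.2, giving N* = 500·(1 - 0.587) = 207.
From dH/dt = 0: 0.0125·207 - 0.262 = 0.0444P*, so P* = 2.32/0.0444 = 52.3.

N* ≈ 207, H* ≈ 15.2, P* ≈ 52.3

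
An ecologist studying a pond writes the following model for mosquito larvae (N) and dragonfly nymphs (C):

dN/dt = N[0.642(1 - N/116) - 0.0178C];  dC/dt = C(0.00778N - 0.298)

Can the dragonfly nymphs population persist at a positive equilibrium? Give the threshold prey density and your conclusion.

The predator equation gives dC/dt > 0 only when N > 0.298/0.00778 = 38.3.
Without the predator, N → K = 116. Since 116 > 38.3, the predator can invade and persist.

Threshold N = 38.3; K > 38.3, so yes, the predator persists.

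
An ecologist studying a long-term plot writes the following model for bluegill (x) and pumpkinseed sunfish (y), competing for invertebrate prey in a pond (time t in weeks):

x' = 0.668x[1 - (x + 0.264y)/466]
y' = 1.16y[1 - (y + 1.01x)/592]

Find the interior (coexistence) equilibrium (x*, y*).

x* ≈ 422, y* ≈ 165

Setting both brackets to zero gives the nullclines x + 0.264y = 466 and 1.01x + y = 592.
Substituting y = 592 - 1.01x into the first: x(1 - 0.264·1.01) = 466 - 0.264·592.
So x* = 310/0.733 = 422, and then y* = 592 - 1.01·422 = 165.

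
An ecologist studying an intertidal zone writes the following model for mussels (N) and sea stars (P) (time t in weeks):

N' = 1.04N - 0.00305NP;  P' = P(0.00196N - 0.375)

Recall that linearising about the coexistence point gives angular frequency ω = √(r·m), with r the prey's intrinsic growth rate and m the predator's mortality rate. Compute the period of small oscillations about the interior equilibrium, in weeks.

T ≈ 10.1 weeks

Here r = 1.04 and m = 0.375, so r·m = 0.39.
ω = √0.39 = 0.624 per week, hence T = 2π/ω ≈ 10.1 weeks.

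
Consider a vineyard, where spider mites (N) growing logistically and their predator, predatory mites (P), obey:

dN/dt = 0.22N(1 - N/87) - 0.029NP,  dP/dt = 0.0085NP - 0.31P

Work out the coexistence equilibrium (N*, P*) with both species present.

N* ≈ 36.5, P* ≈ 4.41

From dP/dt = 0 with P > 0: 0.0085N* = 0.31, so N* = 36.5.
Substitute into dN/dt = 0: 0.22(1 - 36.5/87) = 0.029P*.
The bracket is 0.581, giving P* = 0.128/0.029 = 4.41.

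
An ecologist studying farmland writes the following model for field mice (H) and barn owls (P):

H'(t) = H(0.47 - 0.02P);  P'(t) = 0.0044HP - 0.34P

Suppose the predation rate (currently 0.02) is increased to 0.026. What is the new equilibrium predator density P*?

P* ≈ 18.1

At the interior fixed point, setting dH/dt = 0 with H > 0 fixes P* = (prey growth rate)/(HP coefficient) — independent of the other coefficients.
With the change, P* = 0.47/0.026 = 18.1; it falls from 23.5.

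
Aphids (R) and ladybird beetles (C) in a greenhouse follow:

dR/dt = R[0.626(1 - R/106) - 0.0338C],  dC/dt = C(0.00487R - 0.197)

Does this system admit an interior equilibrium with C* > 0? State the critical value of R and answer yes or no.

The predator equation gives dC/dt > 0 only when R > 0.197/0.00487 = 40.5.
Without the predator, R → K = 106. Since 106 > 40.5, the predator can invade and persist.

Threshold R = 40.5; K > 40.5, so yes, the predator persists.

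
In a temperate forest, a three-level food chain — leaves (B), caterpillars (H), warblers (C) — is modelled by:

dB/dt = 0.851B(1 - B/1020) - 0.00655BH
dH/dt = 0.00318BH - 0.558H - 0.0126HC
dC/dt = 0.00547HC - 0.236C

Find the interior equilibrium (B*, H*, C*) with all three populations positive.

From dC/dt = 0: 0.00547H* = 0.236, so H* = 43.1.
From dB/dt = 0: 0.851(1 - B*/1020) = 0.00655·43.1, giving B* = 1020·(1 - 0.332) = 681.
From dH/dt = 0: 0.00318·681 - 0.558 = 0.0126C*, so C* = 1.61/0.0126 = 128.

B* ≈ 681, H* ≈ 43.1, C* ≈ 128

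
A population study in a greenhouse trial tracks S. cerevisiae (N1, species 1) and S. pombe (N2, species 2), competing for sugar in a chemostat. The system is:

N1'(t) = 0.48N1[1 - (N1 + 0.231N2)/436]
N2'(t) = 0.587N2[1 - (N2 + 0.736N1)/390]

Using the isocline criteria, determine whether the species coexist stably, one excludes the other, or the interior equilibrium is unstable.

Compare the nullcline intercepts: K1/α12 = 436/0.231 = 1890 > K2 = 390; K2/α21 = 390/0.736 = 530 > K1 = 436.
Since both inequalities hold, each species can invade when rare, so the interior equilibrium is stable.

stable coexistence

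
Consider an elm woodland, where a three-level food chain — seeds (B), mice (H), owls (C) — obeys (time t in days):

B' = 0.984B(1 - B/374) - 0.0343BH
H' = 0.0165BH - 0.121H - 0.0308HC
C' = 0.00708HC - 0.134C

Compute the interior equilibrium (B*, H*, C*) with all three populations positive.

B* ≈ 127, H* ≈ 18.9, C* ≈ 64.2

From dC/dt = 0: 0.00708H* = 0.134, so H* = 18.9.
From dB/dt = 0: 0.984(1 - B*/374) = 0.0343·18.9, giving B* = 374·(1 - 0.66) = 127.
From dH/dt = 0: 0.0165·127 - 0.121 = 0.0308C*, so C* = 1.98/0.0308 = 64.2.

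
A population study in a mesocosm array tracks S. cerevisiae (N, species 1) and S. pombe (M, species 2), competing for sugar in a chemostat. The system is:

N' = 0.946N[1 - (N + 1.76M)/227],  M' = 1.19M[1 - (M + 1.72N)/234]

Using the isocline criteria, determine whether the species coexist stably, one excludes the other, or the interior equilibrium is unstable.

unstable coexistence (outcome depends on initial conditions)

Compare the nullcline intercepts: K1/α12 = 227/1.76 = 129 < K2 = 234; K2/α21 = 234/1.72 = 136 < K1 = 227.
Since both are reversed, neither can invade when rare; the interior point is a saddle.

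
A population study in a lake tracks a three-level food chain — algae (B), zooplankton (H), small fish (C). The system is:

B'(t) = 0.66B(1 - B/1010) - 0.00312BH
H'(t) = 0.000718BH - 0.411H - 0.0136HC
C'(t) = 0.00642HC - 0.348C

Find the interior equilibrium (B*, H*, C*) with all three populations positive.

B* ≈ 751, H* ≈ 54.2, C* ≈ 9.44

From dC/dt = 0: 0.00642H* = 0.348, so H* = 54.2.
From dB/dt = 0: 0.66(1 - B*/1010) = 0.00312·54.2, giving B* = 1010·(1 - 0.256) = 751.
From dH/dt = 0: 0.000718·751 - 0.411 = 0.0136C*, so C* = 0.128/0.0136 = 9.44.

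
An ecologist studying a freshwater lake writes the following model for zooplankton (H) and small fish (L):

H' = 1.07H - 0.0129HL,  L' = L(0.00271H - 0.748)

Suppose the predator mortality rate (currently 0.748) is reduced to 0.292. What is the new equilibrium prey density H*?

H* ≈ 108

At the interior fixed point, setting dL/dt = 0 with L > 0 fixes H* = (predator death rate)/(HL coefficient) — independent of the other coefficients.
With the change, H* = 0.292/0.00271 = 108; it falls from 276.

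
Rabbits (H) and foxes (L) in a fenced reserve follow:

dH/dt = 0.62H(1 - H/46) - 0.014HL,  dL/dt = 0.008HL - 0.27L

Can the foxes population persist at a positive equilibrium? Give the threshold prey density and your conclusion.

The predator equation gives dL/dt > 0 only when H > 0.27/0.008 = 33.8.
Without the predator, H → K = 46. Since 46 > 33.8, the predator can invade and persist.

Threshold H = 33.8; K > 33.8, so yes, the predator persists.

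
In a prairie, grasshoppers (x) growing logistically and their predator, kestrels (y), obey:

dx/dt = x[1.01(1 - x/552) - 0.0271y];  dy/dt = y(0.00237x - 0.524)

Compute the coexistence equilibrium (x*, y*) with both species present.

From dy/dt = 0 with y > 0: 0.00237x* = 0.524, so x* = 221.
Substitute into dx/dt = 0: 1.01(1 - 221/552) = 0.0271y*.
The bracket is 0.599, giving y* = 0.605/0.0271 = 22.3.

x* ≈ 221, y* ≈ 22.3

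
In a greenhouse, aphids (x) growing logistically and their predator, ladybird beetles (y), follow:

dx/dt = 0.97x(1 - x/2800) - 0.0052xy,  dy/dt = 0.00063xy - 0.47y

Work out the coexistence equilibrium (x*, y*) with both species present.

x* ≈ 746, y* ≈ 137

From dy/dt = 0 with y > 0: 0.00063x* = 0.47, so x* = 746.
Substitute into dx/dt = 0: 0.97(1 - 746/2800) = 0.0052y*.
The bracket is 0.734, giving y* = 0.712/0.0052 = 137.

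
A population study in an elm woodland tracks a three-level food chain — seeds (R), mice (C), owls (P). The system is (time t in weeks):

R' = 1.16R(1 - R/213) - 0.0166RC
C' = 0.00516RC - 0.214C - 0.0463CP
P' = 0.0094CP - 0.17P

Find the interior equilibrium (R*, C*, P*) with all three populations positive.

From dP/dt = 0: 0.0094C* = 0.17, so C* = 18.1.
From dR/dt = 0: 1.16(1 - R*/213) = 0.0166·18.1, giving R* = 213·(1 - 0.259) = 158.
From dC/dt = 0: 0.00516·158 - 0.214 = 0.0463P*, so P* = 0.601/0.0463 = 13.

R* ≈ 158, C* ≈ 18.1, P* ≈ 13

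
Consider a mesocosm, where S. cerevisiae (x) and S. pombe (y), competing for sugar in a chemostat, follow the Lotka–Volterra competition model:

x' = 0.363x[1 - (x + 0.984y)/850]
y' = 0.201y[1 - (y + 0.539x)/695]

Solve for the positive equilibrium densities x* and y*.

Setting both brackets to zero gives the nullclines x + 0.984y = 850 and 0.539x + y = 695.
Substituting y = 695 - 0.539x into the first: x(1 - 0.984·0.539) = 850 - 0.984·695.
So x* = 166/0.47 = 354, and then y* = 695 - 0.539·354 = 504.

x* ≈ 354, y* ≈ 504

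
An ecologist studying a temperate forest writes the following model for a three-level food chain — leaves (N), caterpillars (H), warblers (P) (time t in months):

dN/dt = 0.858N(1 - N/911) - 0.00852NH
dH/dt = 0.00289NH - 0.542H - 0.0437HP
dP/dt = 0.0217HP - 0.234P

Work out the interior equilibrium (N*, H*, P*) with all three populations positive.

N* ≈ 813, H* ≈ 10.8, P* ≈ 41.4

From dP/dt = 0: 0.0217H* = 0.234, so H* = 10.8.
From dN/dt = 0: 0.858(1 - N*/911) = 0.00852·10.8, giving N* = 911·(1 - 0.107) = 813.
From dH/dt = 0: 0.00289·813 - 0.542 = 0.0437P*, so P* = 1.81/0.0437 = 41.4.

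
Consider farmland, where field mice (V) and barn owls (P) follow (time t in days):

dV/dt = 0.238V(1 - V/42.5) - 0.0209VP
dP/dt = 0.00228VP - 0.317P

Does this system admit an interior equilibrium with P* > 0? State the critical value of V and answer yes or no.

Threshold V = 139; K < 139, so no, the predator goes extinct.

The predator equation gives dP/dt > 0 only when V > 0.317/0.00228 = 139.
Without the predator, V → K = 42.5. Since 42.5 < 139, the predator cannot invade.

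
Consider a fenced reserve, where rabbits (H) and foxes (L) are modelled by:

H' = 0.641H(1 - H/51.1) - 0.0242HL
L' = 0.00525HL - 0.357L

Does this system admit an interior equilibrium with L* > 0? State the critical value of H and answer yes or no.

The predator equation gives dL/dt > 0 only when H > 0.357/0.00525 = 68.
Without the predator, H → K = 51.1. Since 51.1 < 68, the predator cannot invade.

Threshold H = 68; K < 68, so no, the predator goes extinct.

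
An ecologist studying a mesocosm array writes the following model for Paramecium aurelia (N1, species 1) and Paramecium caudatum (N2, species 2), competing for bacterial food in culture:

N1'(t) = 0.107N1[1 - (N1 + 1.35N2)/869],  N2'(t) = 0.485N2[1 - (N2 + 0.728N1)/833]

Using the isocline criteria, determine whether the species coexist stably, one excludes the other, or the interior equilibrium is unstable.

species 2 excludes species 1

Compare the nullcline intercepts: K1/α12 = 869/1.35 = 644 < K2 = 833; K2/α21 = 833/0.728 = 1140 > K1 = 869.
Since the inequalities point opposite ways, species 2 can invade but species 1 cannot.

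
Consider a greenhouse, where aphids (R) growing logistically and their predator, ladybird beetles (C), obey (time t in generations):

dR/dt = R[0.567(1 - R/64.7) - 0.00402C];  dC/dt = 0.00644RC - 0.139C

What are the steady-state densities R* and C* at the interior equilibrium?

From dC/dt = 0 with C > 0: 0.00644R* = 0.139, so R* = 21.6.
Substitute into dR/dt = 0: 0.567(1 - 21.6/64.7) = 0.00402C*.
The bracket is 0.666, giving C* = 0.378/0.00402 = 94.

R* ≈ 21.6, C* ≈ 94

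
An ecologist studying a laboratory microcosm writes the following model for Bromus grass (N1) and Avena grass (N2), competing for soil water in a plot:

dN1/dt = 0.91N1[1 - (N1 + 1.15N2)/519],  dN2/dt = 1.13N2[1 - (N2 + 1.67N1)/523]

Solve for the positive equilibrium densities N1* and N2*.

N1* ≈ 89.6, N2* ≈ 373

Setting both brackets to zero gives the nullclines N1 + 1.15N2 = 519 and 1.67N1 + N2 = 523.
Substituting N2 = 523 - 1.67N1 into the first: N1(1 - 1.15·1.67) = 519 - 1.15·523.
So N1* = -82.4/-0.92 = 89.6, and then N2* = 523 - 1.67·89.6 = 373.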